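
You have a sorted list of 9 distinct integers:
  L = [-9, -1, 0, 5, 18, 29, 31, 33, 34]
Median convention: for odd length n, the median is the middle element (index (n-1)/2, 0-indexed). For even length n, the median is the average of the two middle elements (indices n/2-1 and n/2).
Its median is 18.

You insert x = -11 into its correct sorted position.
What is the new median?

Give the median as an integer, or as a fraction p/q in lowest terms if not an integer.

Answer: 23/2

Derivation:
Old list (sorted, length 9): [-9, -1, 0, 5, 18, 29, 31, 33, 34]
Old median = 18
Insert x = -11
Old length odd (9). Middle was index 4 = 18.
New length even (10). New median = avg of two middle elements.
x = -11: 0 elements are < x, 9 elements are > x.
New sorted list: [-11, -9, -1, 0, 5, 18, 29, 31, 33, 34]
New median = 23/2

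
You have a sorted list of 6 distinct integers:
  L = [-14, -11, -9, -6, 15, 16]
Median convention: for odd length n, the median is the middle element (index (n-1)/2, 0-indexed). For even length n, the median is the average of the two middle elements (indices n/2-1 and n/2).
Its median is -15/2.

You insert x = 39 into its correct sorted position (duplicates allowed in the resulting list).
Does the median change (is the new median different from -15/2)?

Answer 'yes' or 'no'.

Answer: yes

Derivation:
Old median = -15/2
Insert x = 39
New median = -6
Changed? yes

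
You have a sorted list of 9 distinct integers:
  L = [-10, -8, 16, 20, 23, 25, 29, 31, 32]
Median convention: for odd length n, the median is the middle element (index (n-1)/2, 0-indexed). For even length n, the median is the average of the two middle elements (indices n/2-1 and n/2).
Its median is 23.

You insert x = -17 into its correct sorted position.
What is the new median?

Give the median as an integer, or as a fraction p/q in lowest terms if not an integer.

Answer: 43/2

Derivation:
Old list (sorted, length 9): [-10, -8, 16, 20, 23, 25, 29, 31, 32]
Old median = 23
Insert x = -17
Old length odd (9). Middle was index 4 = 23.
New length even (10). New median = avg of two middle elements.
x = -17: 0 elements are < x, 9 elements are > x.
New sorted list: [-17, -10, -8, 16, 20, 23, 25, 29, 31, 32]
New median = 43/2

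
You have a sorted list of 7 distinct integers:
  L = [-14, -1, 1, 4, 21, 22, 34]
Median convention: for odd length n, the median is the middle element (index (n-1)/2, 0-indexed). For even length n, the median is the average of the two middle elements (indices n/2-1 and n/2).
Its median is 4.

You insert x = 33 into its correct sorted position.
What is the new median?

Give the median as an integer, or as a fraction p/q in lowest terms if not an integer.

Old list (sorted, length 7): [-14, -1, 1, 4, 21, 22, 34]
Old median = 4
Insert x = 33
Old length odd (7). Middle was index 3 = 4.
New length even (8). New median = avg of two middle elements.
x = 33: 6 elements are < x, 1 elements are > x.
New sorted list: [-14, -1, 1, 4, 21, 22, 33, 34]
New median = 25/2

Answer: 25/2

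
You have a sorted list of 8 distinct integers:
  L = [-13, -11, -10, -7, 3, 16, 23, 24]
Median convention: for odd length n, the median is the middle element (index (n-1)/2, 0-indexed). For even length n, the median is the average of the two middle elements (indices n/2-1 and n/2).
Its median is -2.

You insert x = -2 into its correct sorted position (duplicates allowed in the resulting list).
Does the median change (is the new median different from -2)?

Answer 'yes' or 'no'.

Old median = -2
Insert x = -2
New median = -2
Changed? no

Answer: no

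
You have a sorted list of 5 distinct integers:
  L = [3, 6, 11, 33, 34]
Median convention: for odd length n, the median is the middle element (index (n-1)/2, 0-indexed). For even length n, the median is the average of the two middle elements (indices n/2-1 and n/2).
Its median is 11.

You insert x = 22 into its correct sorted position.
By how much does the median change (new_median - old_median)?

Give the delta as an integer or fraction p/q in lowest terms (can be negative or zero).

Old median = 11
After inserting x = 22: new sorted = [3, 6, 11, 22, 33, 34]
New median = 33/2
Delta = 33/2 - 11 = 11/2

Answer: 11/2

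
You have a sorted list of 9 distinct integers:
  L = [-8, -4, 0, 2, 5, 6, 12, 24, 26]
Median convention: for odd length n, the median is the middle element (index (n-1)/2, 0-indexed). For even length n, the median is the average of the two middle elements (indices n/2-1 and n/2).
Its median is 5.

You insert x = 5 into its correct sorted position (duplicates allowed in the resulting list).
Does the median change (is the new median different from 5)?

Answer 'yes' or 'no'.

Answer: no

Derivation:
Old median = 5
Insert x = 5
New median = 5
Changed? no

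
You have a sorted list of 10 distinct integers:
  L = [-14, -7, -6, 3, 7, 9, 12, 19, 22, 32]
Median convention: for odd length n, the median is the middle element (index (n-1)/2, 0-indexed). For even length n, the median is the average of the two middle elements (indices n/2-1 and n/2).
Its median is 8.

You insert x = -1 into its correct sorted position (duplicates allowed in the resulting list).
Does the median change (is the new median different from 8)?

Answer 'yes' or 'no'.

Answer: yes

Derivation:
Old median = 8
Insert x = -1
New median = 7
Changed? yes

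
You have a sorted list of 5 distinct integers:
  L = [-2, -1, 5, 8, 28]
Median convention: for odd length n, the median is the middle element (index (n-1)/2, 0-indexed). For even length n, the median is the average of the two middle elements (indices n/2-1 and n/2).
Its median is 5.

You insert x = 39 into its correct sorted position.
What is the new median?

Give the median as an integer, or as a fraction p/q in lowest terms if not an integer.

Old list (sorted, length 5): [-2, -1, 5, 8, 28]
Old median = 5
Insert x = 39
Old length odd (5). Middle was index 2 = 5.
New length even (6). New median = avg of two middle elements.
x = 39: 5 elements are < x, 0 elements are > x.
New sorted list: [-2, -1, 5, 8, 28, 39]
New median = 13/2

Answer: 13/2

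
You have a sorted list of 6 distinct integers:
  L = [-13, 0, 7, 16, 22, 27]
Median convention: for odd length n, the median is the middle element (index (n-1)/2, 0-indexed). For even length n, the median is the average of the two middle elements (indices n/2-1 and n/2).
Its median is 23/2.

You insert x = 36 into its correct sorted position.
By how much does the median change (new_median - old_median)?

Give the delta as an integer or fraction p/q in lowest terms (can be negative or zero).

Old median = 23/2
After inserting x = 36: new sorted = [-13, 0, 7, 16, 22, 27, 36]
New median = 16
Delta = 16 - 23/2 = 9/2

Answer: 9/2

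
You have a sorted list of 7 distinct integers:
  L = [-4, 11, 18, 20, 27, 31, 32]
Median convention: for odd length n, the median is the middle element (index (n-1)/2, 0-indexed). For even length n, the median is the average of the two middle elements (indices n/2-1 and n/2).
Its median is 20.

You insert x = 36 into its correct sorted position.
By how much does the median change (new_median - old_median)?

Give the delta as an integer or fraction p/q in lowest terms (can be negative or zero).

Old median = 20
After inserting x = 36: new sorted = [-4, 11, 18, 20, 27, 31, 32, 36]
New median = 47/2
Delta = 47/2 - 20 = 7/2

Answer: 7/2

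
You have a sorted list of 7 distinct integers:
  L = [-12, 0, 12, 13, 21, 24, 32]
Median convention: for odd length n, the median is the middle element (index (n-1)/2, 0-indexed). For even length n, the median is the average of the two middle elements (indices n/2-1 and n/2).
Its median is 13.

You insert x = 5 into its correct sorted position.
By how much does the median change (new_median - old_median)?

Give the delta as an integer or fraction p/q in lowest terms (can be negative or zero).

Answer: -1/2

Derivation:
Old median = 13
After inserting x = 5: new sorted = [-12, 0, 5, 12, 13, 21, 24, 32]
New median = 25/2
Delta = 25/2 - 13 = -1/2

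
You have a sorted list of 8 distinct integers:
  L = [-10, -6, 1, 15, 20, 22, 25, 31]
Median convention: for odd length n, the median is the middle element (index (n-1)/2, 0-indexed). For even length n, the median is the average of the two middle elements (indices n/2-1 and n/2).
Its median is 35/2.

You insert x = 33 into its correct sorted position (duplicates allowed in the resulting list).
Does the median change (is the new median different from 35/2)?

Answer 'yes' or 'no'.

Old median = 35/2
Insert x = 33
New median = 20
Changed? yes

Answer: yes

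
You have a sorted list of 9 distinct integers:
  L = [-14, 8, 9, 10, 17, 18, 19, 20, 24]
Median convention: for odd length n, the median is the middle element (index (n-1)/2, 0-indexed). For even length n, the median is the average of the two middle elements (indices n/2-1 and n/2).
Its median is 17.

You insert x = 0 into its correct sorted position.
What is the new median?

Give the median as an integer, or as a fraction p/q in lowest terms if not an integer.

Old list (sorted, length 9): [-14, 8, 9, 10, 17, 18, 19, 20, 24]
Old median = 17
Insert x = 0
Old length odd (9). Middle was index 4 = 17.
New length even (10). New median = avg of two middle elements.
x = 0: 1 elements are < x, 8 elements are > x.
New sorted list: [-14, 0, 8, 9, 10, 17, 18, 19, 20, 24]
New median = 27/2

Answer: 27/2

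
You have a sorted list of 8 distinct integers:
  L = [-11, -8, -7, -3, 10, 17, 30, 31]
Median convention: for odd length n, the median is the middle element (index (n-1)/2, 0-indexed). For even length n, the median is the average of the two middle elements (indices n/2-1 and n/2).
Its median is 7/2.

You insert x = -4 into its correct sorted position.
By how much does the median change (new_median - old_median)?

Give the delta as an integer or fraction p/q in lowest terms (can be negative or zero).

Answer: -13/2

Derivation:
Old median = 7/2
After inserting x = -4: new sorted = [-11, -8, -7, -4, -3, 10, 17, 30, 31]
New median = -3
Delta = -3 - 7/2 = -13/2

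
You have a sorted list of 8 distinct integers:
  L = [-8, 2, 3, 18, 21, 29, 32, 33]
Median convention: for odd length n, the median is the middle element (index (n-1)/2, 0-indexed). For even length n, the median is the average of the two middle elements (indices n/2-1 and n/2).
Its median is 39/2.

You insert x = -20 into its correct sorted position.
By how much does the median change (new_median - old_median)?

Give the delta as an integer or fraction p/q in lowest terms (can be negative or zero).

Answer: -3/2

Derivation:
Old median = 39/2
After inserting x = -20: new sorted = [-20, -8, 2, 3, 18, 21, 29, 32, 33]
New median = 18
Delta = 18 - 39/2 = -3/2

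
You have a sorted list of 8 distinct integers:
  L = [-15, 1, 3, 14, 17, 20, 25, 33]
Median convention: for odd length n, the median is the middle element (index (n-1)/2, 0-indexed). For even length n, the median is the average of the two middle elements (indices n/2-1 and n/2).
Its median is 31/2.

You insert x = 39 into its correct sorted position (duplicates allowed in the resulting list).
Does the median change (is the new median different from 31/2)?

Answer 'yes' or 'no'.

Old median = 31/2
Insert x = 39
New median = 17
Changed? yes

Answer: yes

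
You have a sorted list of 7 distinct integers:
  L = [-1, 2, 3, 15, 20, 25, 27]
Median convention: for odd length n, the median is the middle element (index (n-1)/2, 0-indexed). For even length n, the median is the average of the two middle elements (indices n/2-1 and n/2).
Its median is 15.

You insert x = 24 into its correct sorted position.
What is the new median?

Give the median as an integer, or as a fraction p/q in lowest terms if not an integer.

Old list (sorted, length 7): [-1, 2, 3, 15, 20, 25, 27]
Old median = 15
Insert x = 24
Old length odd (7). Middle was index 3 = 15.
New length even (8). New median = avg of two middle elements.
x = 24: 5 elements are < x, 2 elements are > x.
New sorted list: [-1, 2, 3, 15, 20, 24, 25, 27]
New median = 35/2

Answer: 35/2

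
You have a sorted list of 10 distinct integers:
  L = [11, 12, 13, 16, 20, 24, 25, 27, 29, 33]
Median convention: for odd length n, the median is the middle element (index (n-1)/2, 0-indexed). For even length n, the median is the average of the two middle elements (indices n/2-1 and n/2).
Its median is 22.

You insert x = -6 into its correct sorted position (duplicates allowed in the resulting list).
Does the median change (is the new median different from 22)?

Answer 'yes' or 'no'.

Old median = 22
Insert x = -6
New median = 20
Changed? yes

Answer: yes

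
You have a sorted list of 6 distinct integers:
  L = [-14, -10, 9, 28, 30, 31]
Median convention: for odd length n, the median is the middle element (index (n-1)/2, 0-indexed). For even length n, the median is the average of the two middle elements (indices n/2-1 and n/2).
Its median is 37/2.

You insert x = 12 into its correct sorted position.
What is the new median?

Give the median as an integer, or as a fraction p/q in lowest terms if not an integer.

Answer: 12

Derivation:
Old list (sorted, length 6): [-14, -10, 9, 28, 30, 31]
Old median = 37/2
Insert x = 12
Old length even (6). Middle pair: indices 2,3 = 9,28.
New length odd (7). New median = single middle element.
x = 12: 3 elements are < x, 3 elements are > x.
New sorted list: [-14, -10, 9, 12, 28, 30, 31]
New median = 12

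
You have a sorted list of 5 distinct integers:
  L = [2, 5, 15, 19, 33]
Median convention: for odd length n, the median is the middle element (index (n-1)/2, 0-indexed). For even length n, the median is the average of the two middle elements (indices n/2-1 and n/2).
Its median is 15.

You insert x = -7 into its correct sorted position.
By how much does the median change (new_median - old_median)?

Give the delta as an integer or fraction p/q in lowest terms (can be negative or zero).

Old median = 15
After inserting x = -7: new sorted = [-7, 2, 5, 15, 19, 33]
New median = 10
Delta = 10 - 15 = -5

Answer: -5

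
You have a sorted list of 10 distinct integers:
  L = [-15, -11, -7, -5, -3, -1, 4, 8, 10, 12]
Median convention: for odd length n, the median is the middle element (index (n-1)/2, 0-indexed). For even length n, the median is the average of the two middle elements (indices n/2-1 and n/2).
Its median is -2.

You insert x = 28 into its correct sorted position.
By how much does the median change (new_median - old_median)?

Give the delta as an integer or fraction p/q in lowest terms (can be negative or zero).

Old median = -2
After inserting x = 28: new sorted = [-15, -11, -7, -5, -3, -1, 4, 8, 10, 12, 28]
New median = -1
Delta = -1 - -2 = 1

Answer: 1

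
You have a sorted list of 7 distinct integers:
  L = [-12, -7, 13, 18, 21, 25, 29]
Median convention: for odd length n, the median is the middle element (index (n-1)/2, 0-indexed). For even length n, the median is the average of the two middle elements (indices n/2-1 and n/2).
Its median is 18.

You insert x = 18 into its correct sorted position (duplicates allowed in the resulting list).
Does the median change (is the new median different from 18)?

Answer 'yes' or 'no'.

Old median = 18
Insert x = 18
New median = 18
Changed? no

Answer: no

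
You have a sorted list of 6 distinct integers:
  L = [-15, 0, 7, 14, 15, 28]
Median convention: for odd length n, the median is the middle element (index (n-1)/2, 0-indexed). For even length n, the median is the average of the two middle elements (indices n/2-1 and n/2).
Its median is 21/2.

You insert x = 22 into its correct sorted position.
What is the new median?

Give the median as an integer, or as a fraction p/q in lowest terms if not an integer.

Old list (sorted, length 6): [-15, 0, 7, 14, 15, 28]
Old median = 21/2
Insert x = 22
Old length even (6). Middle pair: indices 2,3 = 7,14.
New length odd (7). New median = single middle element.
x = 22: 5 elements are < x, 1 elements are > x.
New sorted list: [-15, 0, 7, 14, 15, 22, 28]
New median = 14

Answer: 14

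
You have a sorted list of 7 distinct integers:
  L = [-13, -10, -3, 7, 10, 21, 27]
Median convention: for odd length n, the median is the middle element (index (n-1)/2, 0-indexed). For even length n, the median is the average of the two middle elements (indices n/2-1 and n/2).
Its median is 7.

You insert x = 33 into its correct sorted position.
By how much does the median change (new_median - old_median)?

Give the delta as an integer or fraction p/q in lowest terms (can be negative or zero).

Answer: 3/2

Derivation:
Old median = 7
After inserting x = 33: new sorted = [-13, -10, -3, 7, 10, 21, 27, 33]
New median = 17/2
Delta = 17/2 - 7 = 3/2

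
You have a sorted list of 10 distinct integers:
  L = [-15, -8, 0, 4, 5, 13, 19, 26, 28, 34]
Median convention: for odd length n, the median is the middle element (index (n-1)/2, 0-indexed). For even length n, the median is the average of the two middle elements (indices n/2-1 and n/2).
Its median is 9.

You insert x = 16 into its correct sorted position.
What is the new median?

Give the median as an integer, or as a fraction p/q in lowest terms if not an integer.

Answer: 13

Derivation:
Old list (sorted, length 10): [-15, -8, 0, 4, 5, 13, 19, 26, 28, 34]
Old median = 9
Insert x = 16
Old length even (10). Middle pair: indices 4,5 = 5,13.
New length odd (11). New median = single middle element.
x = 16: 6 elements are < x, 4 elements are > x.
New sorted list: [-15, -8, 0, 4, 5, 13, 16, 19, 26, 28, 34]
New median = 13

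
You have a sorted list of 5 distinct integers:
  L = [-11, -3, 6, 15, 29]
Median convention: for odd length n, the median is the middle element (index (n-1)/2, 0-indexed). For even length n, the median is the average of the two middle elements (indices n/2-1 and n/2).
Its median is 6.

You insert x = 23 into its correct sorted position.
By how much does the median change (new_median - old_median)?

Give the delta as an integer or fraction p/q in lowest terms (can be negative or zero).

Answer: 9/2

Derivation:
Old median = 6
After inserting x = 23: new sorted = [-11, -3, 6, 15, 23, 29]
New median = 21/2
Delta = 21/2 - 6 = 9/2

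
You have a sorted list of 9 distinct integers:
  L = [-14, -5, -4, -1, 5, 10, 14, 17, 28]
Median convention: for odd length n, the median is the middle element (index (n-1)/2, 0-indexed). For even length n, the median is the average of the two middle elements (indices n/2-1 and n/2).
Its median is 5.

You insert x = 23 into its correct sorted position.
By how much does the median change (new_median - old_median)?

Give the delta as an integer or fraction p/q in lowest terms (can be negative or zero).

Answer: 5/2

Derivation:
Old median = 5
After inserting x = 23: new sorted = [-14, -5, -4, -1, 5, 10, 14, 17, 23, 28]
New median = 15/2
Delta = 15/2 - 5 = 5/2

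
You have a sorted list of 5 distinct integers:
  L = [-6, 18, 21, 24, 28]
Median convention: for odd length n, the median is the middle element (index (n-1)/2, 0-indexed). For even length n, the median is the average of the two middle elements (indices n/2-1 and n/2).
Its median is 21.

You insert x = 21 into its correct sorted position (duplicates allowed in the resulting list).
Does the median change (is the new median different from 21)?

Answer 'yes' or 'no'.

Old median = 21
Insert x = 21
New median = 21
Changed? no

Answer: no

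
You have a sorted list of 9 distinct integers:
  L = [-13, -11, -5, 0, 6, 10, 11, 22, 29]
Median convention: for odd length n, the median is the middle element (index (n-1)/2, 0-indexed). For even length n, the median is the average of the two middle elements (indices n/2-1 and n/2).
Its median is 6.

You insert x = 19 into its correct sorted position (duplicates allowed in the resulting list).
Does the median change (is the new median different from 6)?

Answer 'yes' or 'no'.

Answer: yes

Derivation:
Old median = 6
Insert x = 19
New median = 8
Changed? yes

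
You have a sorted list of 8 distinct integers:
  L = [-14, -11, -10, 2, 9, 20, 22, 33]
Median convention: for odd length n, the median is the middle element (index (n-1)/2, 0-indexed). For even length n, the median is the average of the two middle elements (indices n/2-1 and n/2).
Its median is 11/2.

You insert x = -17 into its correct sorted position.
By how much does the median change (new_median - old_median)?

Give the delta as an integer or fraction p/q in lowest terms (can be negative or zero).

Answer: -7/2

Derivation:
Old median = 11/2
After inserting x = -17: new sorted = [-17, -14, -11, -10, 2, 9, 20, 22, 33]
New median = 2
Delta = 2 - 11/2 = -7/2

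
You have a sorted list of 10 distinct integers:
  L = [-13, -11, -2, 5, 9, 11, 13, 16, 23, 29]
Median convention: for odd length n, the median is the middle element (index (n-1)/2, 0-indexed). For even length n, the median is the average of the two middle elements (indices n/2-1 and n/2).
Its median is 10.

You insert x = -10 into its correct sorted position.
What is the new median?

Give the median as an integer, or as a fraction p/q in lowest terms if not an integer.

Old list (sorted, length 10): [-13, -11, -2, 5, 9, 11, 13, 16, 23, 29]
Old median = 10
Insert x = -10
Old length even (10). Middle pair: indices 4,5 = 9,11.
New length odd (11). New median = single middle element.
x = -10: 2 elements are < x, 8 elements are > x.
New sorted list: [-13, -11, -10, -2, 5, 9, 11, 13, 16, 23, 29]
New median = 9

Answer: 9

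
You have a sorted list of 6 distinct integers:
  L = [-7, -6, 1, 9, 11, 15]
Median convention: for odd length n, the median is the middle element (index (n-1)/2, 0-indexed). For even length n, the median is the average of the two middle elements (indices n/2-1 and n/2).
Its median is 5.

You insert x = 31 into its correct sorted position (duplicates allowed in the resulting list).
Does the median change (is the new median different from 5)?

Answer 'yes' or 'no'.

Old median = 5
Insert x = 31
New median = 9
Changed? yes

Answer: yes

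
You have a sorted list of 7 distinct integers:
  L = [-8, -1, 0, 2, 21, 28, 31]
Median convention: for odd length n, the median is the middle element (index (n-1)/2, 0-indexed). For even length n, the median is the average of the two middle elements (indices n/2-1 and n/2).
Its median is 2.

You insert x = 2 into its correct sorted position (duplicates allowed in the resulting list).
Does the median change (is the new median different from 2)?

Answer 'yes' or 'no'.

Old median = 2
Insert x = 2
New median = 2
Changed? no

Answer: no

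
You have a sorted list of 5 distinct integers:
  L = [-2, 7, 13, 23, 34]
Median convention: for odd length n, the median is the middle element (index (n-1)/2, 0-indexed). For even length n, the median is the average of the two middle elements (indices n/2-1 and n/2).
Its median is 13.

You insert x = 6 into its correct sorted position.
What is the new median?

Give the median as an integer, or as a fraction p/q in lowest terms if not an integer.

Old list (sorted, length 5): [-2, 7, 13, 23, 34]
Old median = 13
Insert x = 6
Old length odd (5). Middle was index 2 = 13.
New length even (6). New median = avg of two middle elements.
x = 6: 1 elements are < x, 4 elements are > x.
New sorted list: [-2, 6, 7, 13, 23, 34]
New median = 10

Answer: 10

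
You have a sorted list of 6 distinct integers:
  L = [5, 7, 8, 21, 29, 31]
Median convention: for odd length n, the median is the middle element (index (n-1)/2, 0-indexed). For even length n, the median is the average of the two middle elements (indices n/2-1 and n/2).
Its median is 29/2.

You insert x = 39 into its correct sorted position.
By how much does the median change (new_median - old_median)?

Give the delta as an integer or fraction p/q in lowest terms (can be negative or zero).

Answer: 13/2

Derivation:
Old median = 29/2
After inserting x = 39: new sorted = [5, 7, 8, 21, 29, 31, 39]
New median = 21
Delta = 21 - 29/2 = 13/2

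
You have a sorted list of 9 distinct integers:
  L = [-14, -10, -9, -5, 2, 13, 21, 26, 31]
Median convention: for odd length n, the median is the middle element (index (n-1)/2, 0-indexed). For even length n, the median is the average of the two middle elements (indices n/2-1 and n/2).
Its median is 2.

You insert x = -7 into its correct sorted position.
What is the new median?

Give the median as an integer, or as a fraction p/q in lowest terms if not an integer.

Old list (sorted, length 9): [-14, -10, -9, -5, 2, 13, 21, 26, 31]
Old median = 2
Insert x = -7
Old length odd (9). Middle was index 4 = 2.
New length even (10). New median = avg of two middle elements.
x = -7: 3 elements are < x, 6 elements are > x.
New sorted list: [-14, -10, -9, -7, -5, 2, 13, 21, 26, 31]
New median = -3/2

Answer: -3/2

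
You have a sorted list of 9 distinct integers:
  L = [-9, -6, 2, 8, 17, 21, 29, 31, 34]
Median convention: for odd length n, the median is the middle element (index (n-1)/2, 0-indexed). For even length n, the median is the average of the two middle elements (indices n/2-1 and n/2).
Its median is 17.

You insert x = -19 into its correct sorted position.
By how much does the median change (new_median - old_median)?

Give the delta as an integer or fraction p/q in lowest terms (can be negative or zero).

Old median = 17
After inserting x = -19: new sorted = [-19, -9, -6, 2, 8, 17, 21, 29, 31, 34]
New median = 25/2
Delta = 25/2 - 17 = -9/2

Answer: -9/2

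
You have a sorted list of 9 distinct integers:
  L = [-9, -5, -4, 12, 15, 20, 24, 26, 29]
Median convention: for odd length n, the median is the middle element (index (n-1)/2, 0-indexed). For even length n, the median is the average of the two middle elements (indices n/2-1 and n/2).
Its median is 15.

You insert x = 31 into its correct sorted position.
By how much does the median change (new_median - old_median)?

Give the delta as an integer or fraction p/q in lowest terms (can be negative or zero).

Answer: 5/2

Derivation:
Old median = 15
After inserting x = 31: new sorted = [-9, -5, -4, 12, 15, 20, 24, 26, 29, 31]
New median = 35/2
Delta = 35/2 - 15 = 5/2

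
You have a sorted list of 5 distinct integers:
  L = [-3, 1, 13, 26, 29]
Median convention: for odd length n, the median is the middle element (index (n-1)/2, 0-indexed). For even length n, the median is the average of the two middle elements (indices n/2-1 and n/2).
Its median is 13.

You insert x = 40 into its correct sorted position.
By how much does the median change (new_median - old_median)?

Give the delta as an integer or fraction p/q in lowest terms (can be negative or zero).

Answer: 13/2

Derivation:
Old median = 13
After inserting x = 40: new sorted = [-3, 1, 13, 26, 29, 40]
New median = 39/2
Delta = 39/2 - 13 = 13/2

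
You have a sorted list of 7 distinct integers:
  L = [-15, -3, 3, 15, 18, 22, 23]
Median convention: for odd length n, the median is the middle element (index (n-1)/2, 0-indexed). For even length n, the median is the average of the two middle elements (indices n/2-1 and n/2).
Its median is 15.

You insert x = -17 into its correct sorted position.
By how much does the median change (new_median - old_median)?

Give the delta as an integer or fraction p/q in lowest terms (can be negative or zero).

Answer: -6

Derivation:
Old median = 15
After inserting x = -17: new sorted = [-17, -15, -3, 3, 15, 18, 22, 23]
New median = 9
Delta = 9 - 15 = -6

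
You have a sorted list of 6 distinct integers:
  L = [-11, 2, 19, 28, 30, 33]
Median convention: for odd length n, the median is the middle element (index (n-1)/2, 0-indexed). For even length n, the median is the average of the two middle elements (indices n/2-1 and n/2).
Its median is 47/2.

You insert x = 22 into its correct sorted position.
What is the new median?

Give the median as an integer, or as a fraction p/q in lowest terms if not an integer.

Old list (sorted, length 6): [-11, 2, 19, 28, 30, 33]
Old median = 47/2
Insert x = 22
Old length even (6). Middle pair: indices 2,3 = 19,28.
New length odd (7). New median = single middle element.
x = 22: 3 elements are < x, 3 elements are > x.
New sorted list: [-11, 2, 19, 22, 28, 30, 33]
New median = 22

Answer: 22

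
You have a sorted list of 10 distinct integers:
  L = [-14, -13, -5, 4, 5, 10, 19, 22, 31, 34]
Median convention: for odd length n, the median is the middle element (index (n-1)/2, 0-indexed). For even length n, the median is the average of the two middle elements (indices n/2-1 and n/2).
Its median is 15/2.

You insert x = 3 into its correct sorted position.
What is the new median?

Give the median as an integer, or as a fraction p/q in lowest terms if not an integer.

Answer: 5

Derivation:
Old list (sorted, length 10): [-14, -13, -5, 4, 5, 10, 19, 22, 31, 34]
Old median = 15/2
Insert x = 3
Old length even (10). Middle pair: indices 4,5 = 5,10.
New length odd (11). New median = single middle element.
x = 3: 3 elements are < x, 7 elements are > x.
New sorted list: [-14, -13, -5, 3, 4, 5, 10, 19, 22, 31, 34]
New median = 5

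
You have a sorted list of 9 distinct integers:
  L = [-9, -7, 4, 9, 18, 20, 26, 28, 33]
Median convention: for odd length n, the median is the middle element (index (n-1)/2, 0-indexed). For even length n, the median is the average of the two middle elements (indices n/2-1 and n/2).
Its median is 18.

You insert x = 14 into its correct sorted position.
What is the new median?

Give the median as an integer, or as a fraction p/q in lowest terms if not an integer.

Old list (sorted, length 9): [-9, -7, 4, 9, 18, 20, 26, 28, 33]
Old median = 18
Insert x = 14
Old length odd (9). Middle was index 4 = 18.
New length even (10). New median = avg of two middle elements.
x = 14: 4 elements are < x, 5 elements are > x.
New sorted list: [-9, -7, 4, 9, 14, 18, 20, 26, 28, 33]
New median = 16

Answer: 16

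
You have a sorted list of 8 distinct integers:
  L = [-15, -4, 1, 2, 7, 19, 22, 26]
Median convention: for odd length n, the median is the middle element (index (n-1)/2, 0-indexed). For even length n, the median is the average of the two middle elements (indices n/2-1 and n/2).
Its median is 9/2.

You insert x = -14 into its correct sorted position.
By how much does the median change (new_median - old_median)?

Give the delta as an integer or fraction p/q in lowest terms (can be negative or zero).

Old median = 9/2
After inserting x = -14: new sorted = [-15, -14, -4, 1, 2, 7, 19, 22, 26]
New median = 2
Delta = 2 - 9/2 = -5/2

Answer: -5/2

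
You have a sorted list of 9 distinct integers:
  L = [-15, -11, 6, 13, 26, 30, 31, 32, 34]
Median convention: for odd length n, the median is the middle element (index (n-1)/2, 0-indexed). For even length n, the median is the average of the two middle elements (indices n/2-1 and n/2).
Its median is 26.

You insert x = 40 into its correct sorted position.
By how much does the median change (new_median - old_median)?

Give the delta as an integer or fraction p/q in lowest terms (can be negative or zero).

Answer: 2

Derivation:
Old median = 26
After inserting x = 40: new sorted = [-15, -11, 6, 13, 26, 30, 31, 32, 34, 40]
New median = 28
Delta = 28 - 26 = 2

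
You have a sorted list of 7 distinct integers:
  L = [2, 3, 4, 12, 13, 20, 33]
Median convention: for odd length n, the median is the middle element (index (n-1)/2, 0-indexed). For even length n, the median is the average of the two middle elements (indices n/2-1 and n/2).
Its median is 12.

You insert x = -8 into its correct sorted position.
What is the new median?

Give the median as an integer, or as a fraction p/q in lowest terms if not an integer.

Answer: 8

Derivation:
Old list (sorted, length 7): [2, 3, 4, 12, 13, 20, 33]
Old median = 12
Insert x = -8
Old length odd (7). Middle was index 3 = 12.
New length even (8). New median = avg of two middle elements.
x = -8: 0 elements are < x, 7 elements are > x.
New sorted list: [-8, 2, 3, 4, 12, 13, 20, 33]
New median = 8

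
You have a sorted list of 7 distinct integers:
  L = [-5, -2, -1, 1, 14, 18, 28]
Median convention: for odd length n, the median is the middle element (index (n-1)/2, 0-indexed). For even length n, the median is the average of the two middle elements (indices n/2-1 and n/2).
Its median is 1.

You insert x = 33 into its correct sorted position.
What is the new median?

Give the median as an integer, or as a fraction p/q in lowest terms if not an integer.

Old list (sorted, length 7): [-5, -2, -1, 1, 14, 18, 28]
Old median = 1
Insert x = 33
Old length odd (7). Middle was index 3 = 1.
New length even (8). New median = avg of two middle elements.
x = 33: 7 elements are < x, 0 elements are > x.
New sorted list: [-5, -2, -1, 1, 14, 18, 28, 33]
New median = 15/2

Answer: 15/2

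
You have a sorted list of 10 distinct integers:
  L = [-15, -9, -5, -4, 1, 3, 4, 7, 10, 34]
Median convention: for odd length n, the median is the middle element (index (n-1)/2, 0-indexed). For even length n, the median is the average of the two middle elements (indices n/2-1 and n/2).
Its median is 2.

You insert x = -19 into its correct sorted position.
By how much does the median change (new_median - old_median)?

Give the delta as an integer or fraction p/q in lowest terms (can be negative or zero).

Old median = 2
After inserting x = -19: new sorted = [-19, -15, -9, -5, -4, 1, 3, 4, 7, 10, 34]
New median = 1
Delta = 1 - 2 = -1

Answer: -1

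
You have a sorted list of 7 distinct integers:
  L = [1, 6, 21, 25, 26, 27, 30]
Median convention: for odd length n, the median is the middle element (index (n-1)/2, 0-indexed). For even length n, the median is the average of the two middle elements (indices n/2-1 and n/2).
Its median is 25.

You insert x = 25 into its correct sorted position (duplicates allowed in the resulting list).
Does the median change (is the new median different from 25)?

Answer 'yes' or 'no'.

Old median = 25
Insert x = 25
New median = 25
Changed? no

Answer: no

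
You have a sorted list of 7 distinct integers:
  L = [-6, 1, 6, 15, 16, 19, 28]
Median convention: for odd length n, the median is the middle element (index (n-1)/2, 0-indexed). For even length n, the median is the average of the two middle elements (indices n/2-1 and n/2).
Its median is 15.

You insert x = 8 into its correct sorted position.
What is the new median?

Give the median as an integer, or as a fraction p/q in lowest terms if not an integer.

Old list (sorted, length 7): [-6, 1, 6, 15, 16, 19, 28]
Old median = 15
Insert x = 8
Old length odd (7). Middle was index 3 = 15.
New length even (8). New median = avg of two middle elements.
x = 8: 3 elements are < x, 4 elements are > x.
New sorted list: [-6, 1, 6, 8, 15, 16, 19, 28]
New median = 23/2

Answer: 23/2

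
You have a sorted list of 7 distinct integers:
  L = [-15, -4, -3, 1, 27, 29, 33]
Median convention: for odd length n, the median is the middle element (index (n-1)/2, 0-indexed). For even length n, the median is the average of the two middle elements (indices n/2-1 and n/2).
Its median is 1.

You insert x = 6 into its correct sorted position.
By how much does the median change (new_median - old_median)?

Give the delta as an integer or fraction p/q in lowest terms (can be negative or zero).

Answer: 5/2

Derivation:
Old median = 1
After inserting x = 6: new sorted = [-15, -4, -3, 1, 6, 27, 29, 33]
New median = 7/2
Delta = 7/2 - 1 = 5/2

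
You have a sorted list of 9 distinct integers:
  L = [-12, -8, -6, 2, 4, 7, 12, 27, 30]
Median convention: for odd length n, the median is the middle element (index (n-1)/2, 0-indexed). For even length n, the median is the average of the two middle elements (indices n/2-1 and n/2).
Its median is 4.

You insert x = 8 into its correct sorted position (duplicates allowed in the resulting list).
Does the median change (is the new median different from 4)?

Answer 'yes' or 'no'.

Old median = 4
Insert x = 8
New median = 11/2
Changed? yes

Answer: yes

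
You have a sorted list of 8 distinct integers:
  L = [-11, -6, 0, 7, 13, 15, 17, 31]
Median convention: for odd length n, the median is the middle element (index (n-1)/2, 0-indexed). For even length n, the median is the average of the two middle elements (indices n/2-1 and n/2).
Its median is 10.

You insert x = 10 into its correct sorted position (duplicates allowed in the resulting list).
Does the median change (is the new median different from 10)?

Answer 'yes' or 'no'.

Answer: no

Derivation:
Old median = 10
Insert x = 10
New median = 10
Changed? no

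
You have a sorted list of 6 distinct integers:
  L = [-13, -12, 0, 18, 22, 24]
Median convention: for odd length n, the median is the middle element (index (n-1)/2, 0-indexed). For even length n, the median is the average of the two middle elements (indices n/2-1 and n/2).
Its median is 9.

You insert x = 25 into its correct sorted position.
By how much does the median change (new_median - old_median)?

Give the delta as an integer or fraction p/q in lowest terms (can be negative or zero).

Answer: 9

Derivation:
Old median = 9
After inserting x = 25: new sorted = [-13, -12, 0, 18, 22, 24, 25]
New median = 18
Delta = 18 - 9 = 9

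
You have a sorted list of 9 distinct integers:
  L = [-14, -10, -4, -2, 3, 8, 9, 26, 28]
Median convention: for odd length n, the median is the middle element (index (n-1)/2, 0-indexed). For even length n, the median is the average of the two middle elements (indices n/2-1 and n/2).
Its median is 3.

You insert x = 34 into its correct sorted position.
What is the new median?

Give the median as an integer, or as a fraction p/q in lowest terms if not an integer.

Answer: 11/2

Derivation:
Old list (sorted, length 9): [-14, -10, -4, -2, 3, 8, 9, 26, 28]
Old median = 3
Insert x = 34
Old length odd (9). Middle was index 4 = 3.
New length even (10). New median = avg of two middle elements.
x = 34: 9 elements are < x, 0 elements are > x.
New sorted list: [-14, -10, -4, -2, 3, 8, 9, 26, 28, 34]
New median = 11/2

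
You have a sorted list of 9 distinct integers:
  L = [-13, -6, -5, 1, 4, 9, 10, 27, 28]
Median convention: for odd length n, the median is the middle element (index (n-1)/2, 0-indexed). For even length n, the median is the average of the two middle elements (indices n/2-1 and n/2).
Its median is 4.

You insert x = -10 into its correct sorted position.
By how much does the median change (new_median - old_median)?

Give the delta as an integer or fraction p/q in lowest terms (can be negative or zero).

Old median = 4
After inserting x = -10: new sorted = [-13, -10, -6, -5, 1, 4, 9, 10, 27, 28]
New median = 5/2
Delta = 5/2 - 4 = -3/2

Answer: -3/2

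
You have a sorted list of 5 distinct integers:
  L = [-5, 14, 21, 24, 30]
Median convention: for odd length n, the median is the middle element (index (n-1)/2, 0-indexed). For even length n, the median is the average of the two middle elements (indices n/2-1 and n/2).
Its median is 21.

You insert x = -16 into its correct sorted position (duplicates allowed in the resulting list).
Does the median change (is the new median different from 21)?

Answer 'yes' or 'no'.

Old median = 21
Insert x = -16
New median = 35/2
Changed? yes

Answer: yes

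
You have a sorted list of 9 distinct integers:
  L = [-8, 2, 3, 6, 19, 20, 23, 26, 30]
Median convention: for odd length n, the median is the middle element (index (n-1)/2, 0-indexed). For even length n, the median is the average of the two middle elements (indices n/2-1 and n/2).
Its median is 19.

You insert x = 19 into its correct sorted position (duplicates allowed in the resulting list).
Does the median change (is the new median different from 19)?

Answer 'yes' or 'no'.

Answer: no

Derivation:
Old median = 19
Insert x = 19
New median = 19
Changed? no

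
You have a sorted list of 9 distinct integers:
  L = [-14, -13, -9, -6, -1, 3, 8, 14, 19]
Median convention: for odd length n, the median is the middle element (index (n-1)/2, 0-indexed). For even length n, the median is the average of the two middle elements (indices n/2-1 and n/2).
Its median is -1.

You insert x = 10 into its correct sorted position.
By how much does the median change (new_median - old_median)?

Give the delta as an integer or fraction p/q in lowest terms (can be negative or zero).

Answer: 2

Derivation:
Old median = -1
After inserting x = 10: new sorted = [-14, -13, -9, -6, -1, 3, 8, 10, 14, 19]
New median = 1
Delta = 1 - -1 = 2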